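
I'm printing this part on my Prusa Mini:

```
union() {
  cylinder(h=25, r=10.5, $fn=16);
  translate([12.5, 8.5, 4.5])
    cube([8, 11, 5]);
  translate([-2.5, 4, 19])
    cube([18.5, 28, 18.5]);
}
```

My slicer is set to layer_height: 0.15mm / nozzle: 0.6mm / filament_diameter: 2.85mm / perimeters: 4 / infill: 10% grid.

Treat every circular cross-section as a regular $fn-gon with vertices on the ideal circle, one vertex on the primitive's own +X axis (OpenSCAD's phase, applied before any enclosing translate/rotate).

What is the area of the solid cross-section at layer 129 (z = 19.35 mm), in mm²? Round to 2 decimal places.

795.93 mm²

At z = 19.35 mm: the r=10.5 cylinder gives a regular 16-gon of circumradius 10.5 (constant along its height) (area = (16/2)·10.500²·sin(360°/16) = 337.53 mm²); the cube at (12.5, 8.5) is not intersected at this z (z outside [4.5, 9.5]); the cube at (-2.5, 4) is present — its section is the full 18.5×28 rectangle (area 518.00 mm²); Taking the union: the regions partially overlap — summed areas 855.53 mm² minus the doubly-counted overlap 59.60 mm² gives 795.93 mm² — area = 795.93 mm². Overall, the cross-section is a single solid region. Net area = 795.93 mm².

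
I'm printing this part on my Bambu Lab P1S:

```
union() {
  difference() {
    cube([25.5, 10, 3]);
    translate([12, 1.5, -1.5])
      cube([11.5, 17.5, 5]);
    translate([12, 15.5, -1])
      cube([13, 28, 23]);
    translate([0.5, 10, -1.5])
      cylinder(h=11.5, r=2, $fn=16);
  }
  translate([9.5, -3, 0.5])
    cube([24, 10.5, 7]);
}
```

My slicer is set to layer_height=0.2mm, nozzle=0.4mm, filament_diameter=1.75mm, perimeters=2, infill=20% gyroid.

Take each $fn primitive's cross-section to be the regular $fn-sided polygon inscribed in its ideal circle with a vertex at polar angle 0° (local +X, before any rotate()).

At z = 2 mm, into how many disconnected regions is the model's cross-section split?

At z = 2 mm: the cube is present — its section is the full 25.5×10 rectangle; the 11.5×17.5 cube at (12, 1.5) contributes its full rectangle; the cube at (12, 15.5) is present — its section is the full 13×28 rectangle; the r=2 cylinder at (0.5, 10) contributes a regular 16-gon of circumradius 2; Taking the first minus the rest: starting from the 25.5×10 cube, the 11.5×17.5 cube at (12, 1.5) partially overlaps it — only the 97.75 mm² overlap (of its 201.25 mm²) is removed, clipping the outline; the 13×28 cube at (12, 15.5) misses the remaining region (no effect); the r=2 cylinder at (0.5, 10) partially overlaps it — only the 4.04 mm² overlap (of its 12.25 mm²) is removed, clipping the outline — 1 connected region; the cube at (9.5, -3) is present — its section is the full 24×10.5 rectangle; Taking the union: the regions partially overlap (shared area 51.00 mm²), so overlapping operands fuse into one piece — 1 connected region. The result has 1 disconnected region.

1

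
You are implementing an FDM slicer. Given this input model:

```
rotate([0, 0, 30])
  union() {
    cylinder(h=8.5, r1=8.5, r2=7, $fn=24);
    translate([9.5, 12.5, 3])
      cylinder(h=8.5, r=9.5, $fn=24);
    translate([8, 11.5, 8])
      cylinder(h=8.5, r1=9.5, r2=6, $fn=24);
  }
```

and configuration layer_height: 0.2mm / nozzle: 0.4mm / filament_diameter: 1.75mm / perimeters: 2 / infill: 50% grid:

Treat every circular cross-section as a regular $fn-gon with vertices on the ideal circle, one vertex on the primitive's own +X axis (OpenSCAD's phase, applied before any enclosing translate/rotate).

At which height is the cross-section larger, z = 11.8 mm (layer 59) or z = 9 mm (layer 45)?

layer 45 (z = 9 mm)

Layer 59 (z = 11.8): the cone is absent (z outside [0, 8.5]); the cylinder at (9.5, 12.5) does not reach this height (z outside [3, 11.5]); the cone at (8, 11.5) contributes a regular 24-gon of circumradius 7.935 (interpolated between r1=9.5 and r2=6 at t=0.447) (area = (24/2)·7.935²·sin(360°/24) = 195.57 mm²); Taking the union: only the cone at (8, 11.5) is present, so the union is just that shape — area = 195.57 mm²; (rotated 30° about Z; rotation is an isometry so areas/perimeters/island counts are preserved). So its area = 195.57 mm². Layer 45 (z = 9): the cone is not intersected at this z (z outside [0, 8.5]); the cylinder at (9.5, 12.5): section is a regular 24-gon, circumradius r=9.5 (area = (24/2)·9.500²·sin(360°/24) = 280.30 mm²); the cone at (8, 11.5) (r1=9.5→r2=6) has section circumradius 9.088 here — a regular 24-gon (area = (24/2)·9.088²·sin(360°/24) = 256.53 mm²); Taking the union: the regions partially overlap — summed areas 536.83 mm² minus the doubly-counted overlap 234.27 mm² gives 302.56 mm² — area = 302.56 mm²; (whole slice rotated 30° about Z — lengths, areas and connectivity unchanged). So its area = 302.56 mm². Layer 45 is larger (302.56 vs 195.57 mm²).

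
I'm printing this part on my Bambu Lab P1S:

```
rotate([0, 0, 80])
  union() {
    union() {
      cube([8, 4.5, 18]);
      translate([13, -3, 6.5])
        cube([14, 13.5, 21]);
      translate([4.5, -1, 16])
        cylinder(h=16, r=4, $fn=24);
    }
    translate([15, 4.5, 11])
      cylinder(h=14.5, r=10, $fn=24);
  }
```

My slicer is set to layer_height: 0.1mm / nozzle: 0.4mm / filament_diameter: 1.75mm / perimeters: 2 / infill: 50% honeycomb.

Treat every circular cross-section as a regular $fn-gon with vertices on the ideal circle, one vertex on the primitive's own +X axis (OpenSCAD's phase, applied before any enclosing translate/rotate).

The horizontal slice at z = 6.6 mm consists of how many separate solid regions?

2

At z = 6.6 mm: the cube is present — its section is the full 8×4.5 rectangle; the 14×13.5 cube at (13, -3) contributes its full rectangle; the cylinder at (4.5, -1) does not reach this height (z outside [16, 32]); Taking the union: the 2 present regions are separate (no shared area or edge), so areas and boundary lengths simply add and each stays a separate island — 2 connected regions; the cylinder at (15, 4.5) is absent (z outside [11, 25.5]); Combining (union): only that combined region is present, so the union is just that shape — 2 connected regions; (whole slice rotated 80° about Z — lengths, areas and connectivity unchanged). The result has 2 disconnected regions.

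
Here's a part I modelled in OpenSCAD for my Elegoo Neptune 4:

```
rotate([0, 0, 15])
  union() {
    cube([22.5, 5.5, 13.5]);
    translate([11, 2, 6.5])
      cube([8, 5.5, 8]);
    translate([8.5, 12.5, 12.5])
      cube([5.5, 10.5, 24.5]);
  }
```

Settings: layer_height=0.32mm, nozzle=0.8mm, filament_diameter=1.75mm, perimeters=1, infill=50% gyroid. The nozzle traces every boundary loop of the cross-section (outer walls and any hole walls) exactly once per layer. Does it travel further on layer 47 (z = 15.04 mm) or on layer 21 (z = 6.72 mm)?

Layer 47 (z = 15.04): the cube does not reach this height (z outside [0, 13.5]); the cube at (11, 2) is absent (z outside [6.5, 14.5]); the cube at (8.5, 12.5) (footprint 5.5×10.5) is included at this height (perimeter 32.00 mm); Merging all regions: only the 5.5×10.5 cube at (8.5, 12.5) is present, so the union is just that shape — boundary = 32.00 mm; (rotated 15° about Z; rotation is an isometry so areas/perimeters/island counts are preserved). So its perimeter = 32.00 mm. Layer 21 (z = 6.72): the cube (footprint 22.5×5.5) is included at this height (perimeter 56.00 mm); the cube at (11, 2) (footprint 8×5.5) is included at this height (perimeter 27.00 mm); the cube at (8.5, 12.5) is not intersected at this z (z outside [12.5, 37]); Taking the union: the regions partially overlap (shared area 28.00 mm²), so the edge portions inside another operand are dropped and the merged outline is re-measured after clipping — boundary = 60.00 mm; (rotated 15° about Z; rotation is an isometry so areas/perimeters/island counts are preserved). So its perimeter = 60.00 mm. Layer 21 is larger (60.00 vs 32.00 mm).

layer 21 (z = 6.72 mm)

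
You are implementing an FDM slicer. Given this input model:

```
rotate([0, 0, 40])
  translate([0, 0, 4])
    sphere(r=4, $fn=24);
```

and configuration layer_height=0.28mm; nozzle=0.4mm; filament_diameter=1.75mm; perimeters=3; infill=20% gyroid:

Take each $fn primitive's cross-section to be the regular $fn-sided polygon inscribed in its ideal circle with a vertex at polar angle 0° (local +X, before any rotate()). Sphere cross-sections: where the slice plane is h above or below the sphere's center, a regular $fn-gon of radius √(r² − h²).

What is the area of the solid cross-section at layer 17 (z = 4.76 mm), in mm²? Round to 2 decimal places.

At z = 4.76 mm: the sphere: section is a regular 24-gon, circumradius = √(r²−h²) = √(4²−0.76²) = 3.927 (area = (24/2)·3.927²·sin(360°/24) = 47.90 mm²); (whole slice rotated 40° about Z — lengths, areas and connectivity unchanged). Overall, the cross-section is a single solid region. Net area = 47.90 mm².

47.90 mm²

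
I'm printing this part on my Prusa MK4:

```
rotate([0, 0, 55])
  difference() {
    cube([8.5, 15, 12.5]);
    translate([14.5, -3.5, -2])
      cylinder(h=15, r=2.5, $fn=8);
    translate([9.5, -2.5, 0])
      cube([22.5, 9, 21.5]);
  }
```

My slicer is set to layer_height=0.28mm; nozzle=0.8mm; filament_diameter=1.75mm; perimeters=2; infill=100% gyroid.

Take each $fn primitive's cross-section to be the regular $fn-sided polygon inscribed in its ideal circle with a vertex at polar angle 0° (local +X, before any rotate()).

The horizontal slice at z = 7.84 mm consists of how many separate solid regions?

1

At z = 7.84 mm: the cube (footprint 8.5×15) is included at this height; the r=2.5 cylinder at (14.5, -3.5) contributes a regular 8-gon of circumradius 2.5; the cube at (9.5, -2.5) (footprint 22.5×9) is included at this height; Taking the first minus the rest: starting from the 8.5×15 cube, the r=2.5 cylinder at (14.5, -3.5) misses the remaining region (no effect); the 22.5×9 cube at (9.5, -2.5) misses the remaining region (no effect) — 1 connected region; (rotated 55° about Z; rotation is an isometry so areas/perimeters/island counts are preserved). The result has 1 disconnected region.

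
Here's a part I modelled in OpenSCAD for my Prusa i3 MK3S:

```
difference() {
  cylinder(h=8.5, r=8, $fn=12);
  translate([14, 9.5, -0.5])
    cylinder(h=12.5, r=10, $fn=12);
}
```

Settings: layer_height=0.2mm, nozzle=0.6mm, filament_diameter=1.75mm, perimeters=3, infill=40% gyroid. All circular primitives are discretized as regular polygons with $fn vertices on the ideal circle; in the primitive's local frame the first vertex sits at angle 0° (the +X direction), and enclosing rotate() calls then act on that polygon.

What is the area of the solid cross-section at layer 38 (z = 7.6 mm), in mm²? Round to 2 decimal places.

At z = 7.6 mm: the cylinder: section is a regular 12-gon, circumradius r=8 (area = (12/2)·8.000²·sin(360°/12) = 192.00 mm²); the cylinder at (14, 9.5): section is a regular 12-gon, circumradius r=10 (area = (12/2)·10.000²·sin(360°/12) = 300.00 mm²); Taking the first minus the rest: starting from the r=8 cylinder (192.00 mm²), the r=10 cylinder at (14, 9.5) partially overlaps it — only the 2.16 mm² overlap (of its 300.00 mm²) is removed, clipping the outline — area = 189.84 mm². Overall, the cross-section is a single solid region. Net area = 189.84 mm².

189.84 mm²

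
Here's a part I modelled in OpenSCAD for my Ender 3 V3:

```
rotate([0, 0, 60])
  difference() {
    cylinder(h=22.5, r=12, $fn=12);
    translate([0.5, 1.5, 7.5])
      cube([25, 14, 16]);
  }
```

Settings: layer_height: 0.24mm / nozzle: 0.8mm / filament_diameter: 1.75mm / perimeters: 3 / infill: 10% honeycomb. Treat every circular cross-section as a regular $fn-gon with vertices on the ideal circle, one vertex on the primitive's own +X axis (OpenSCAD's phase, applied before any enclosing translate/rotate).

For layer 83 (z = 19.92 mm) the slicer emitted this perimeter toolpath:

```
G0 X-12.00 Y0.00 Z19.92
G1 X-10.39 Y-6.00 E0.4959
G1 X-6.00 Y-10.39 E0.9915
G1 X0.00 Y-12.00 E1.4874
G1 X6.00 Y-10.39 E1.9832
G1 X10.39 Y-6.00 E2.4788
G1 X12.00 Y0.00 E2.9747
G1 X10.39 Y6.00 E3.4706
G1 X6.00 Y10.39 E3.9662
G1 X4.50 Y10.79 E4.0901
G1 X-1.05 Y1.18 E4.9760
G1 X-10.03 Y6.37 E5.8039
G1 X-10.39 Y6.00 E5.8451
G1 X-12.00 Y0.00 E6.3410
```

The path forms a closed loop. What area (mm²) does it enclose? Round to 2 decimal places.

346.82 mm²

Apply the shoelace formula to the sequence of (X, Y) vertices; enclosed area = 346.82 mm².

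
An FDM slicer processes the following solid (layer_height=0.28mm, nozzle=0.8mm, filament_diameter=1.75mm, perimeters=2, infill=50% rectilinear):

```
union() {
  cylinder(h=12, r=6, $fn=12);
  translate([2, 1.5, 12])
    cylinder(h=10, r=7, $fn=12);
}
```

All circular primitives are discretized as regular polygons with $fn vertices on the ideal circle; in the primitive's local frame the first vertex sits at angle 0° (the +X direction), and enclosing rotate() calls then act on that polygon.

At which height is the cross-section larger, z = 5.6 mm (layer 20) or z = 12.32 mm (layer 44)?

Layer 20 (z = 5.6): the r=6 cylinder contributes a regular 12-gon of circumradius 6 (area = (12/2)·6.000²·sin(360°/12) = 108.00 mm²); the cylinder at (2, 1.5) does not reach this height (z outside [12, 22]); Combining (union): only the r=6 cylinder is present, so the union is just that shape — area = 108.00 mm². So its area = 108.00 mm². Layer 44 (z = 12.32): the cylinder is absent (z outside [0, 12]); the r=7 cylinder at (2, 1.5) gives a regular 12-gon of circumradius 7 (constant along its height) (area = (12/2)·7.000²·sin(360°/12) = 147.00 mm²); Combining (union): only the r=7 cylinder at (2, 1.5) is present, so the union is just that shape — area = 147.00 mm². So its area = 147.00 mm². Layer 44 is larger (147.00 vs 108.00 mm²).

layer 44 (z = 12.32 mm)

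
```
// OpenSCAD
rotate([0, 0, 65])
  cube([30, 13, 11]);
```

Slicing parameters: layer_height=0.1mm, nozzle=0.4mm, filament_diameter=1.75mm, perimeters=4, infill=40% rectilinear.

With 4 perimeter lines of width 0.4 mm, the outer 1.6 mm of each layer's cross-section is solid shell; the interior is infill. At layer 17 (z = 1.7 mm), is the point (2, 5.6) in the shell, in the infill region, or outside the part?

At z = 1.7 mm: the 30×13 cube contributes its full rectangle; (rotated 65° about Z; rotation is an isometry so areas/perimeters/island counts are preserved). Overall, the cross-section is a single solid region. Undo the 65° rotation: the query point maps to (5.921, 0.554) in the un-rotated model frame. The nearest boundary edge runs (0.00, 0.00)→(30.00, 0.00); distance from the point to it = 0.55 mm. The point is inside the cross-section, 0.55 mm from the nearest boundary — within the 1.6 mm shell band (4 × 0.4).

shell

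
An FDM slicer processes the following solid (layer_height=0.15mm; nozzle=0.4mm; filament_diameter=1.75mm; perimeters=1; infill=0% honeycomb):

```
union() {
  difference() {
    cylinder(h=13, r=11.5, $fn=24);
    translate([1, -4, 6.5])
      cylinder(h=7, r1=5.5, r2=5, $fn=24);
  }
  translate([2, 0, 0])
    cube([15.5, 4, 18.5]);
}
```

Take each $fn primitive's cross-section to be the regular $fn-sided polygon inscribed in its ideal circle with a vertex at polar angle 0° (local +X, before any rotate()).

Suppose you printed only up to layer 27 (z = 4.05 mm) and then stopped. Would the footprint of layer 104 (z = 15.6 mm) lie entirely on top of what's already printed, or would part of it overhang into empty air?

entirely on top

Compare the two slices. At z = 4.05: the cylinder: section is a regular 24-gon, circumradius r=11.5 (area = (24/2)·11.500²·sin(360°/24) = 410.75 mm²); the cone at (1, -4) is not intersected at this z (z outside [6.5, 13.5]); After the difference (first − rest): none of the subtracted shapes is present at this height, so the r=11.5 cylinder is unchanged — area = 410.75 mm²; the cube at (2, 0) is present — its section is the full 15.5×4 rectangle (area 62.00 mm²); Merging all regions: the regions partially overlap — summed areas 472.75 mm² minus the doubly-counted overlap 36.80 mm² gives 435.95 mm² — area = 435.95 mm². At z = 15.6: the cylinder is absent (z outside [0, 13]); the cone at (1, -4) is absent (z outside [6.5, 13.5]); After the difference (first − rest): the first operand is absent here, so nothing remains; the 15.5×4 cube at (2, 0) contributes its full rectangle (area 62.00 mm²); Combining (union): only the 15.5×4 cube at (2, 0) is present, so the union is just that shape — area = 62.00 mm². Checking containment: the cross-section at z = 15.6 is a subset of the cross-section at z = 4.05.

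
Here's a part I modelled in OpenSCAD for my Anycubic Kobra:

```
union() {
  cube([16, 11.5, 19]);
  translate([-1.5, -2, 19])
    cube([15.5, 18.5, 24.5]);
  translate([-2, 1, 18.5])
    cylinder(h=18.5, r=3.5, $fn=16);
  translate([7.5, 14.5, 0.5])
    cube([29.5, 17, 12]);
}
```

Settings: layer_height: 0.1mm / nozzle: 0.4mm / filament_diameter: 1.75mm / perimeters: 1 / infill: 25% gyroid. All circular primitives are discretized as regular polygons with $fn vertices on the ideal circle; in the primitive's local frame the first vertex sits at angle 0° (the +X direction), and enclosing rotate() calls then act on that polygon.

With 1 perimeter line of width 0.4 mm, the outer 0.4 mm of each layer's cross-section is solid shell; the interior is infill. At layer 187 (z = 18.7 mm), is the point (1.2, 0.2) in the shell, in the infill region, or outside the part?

shell

At z = 18.7 mm: the cube is present — its section is the full 16×11.5 rectangle; the cube at (-1.5, -2) does not reach this height (z outside [19, 43.5]); the r=3.5 cylinder at (-2, 1) contributes a regular 16-gon of circumradius 3.5; the cube at (7.5, 14.5) is absent (z outside [0.5, 12.5]); Taking the union: the regions partially overlap (shared area 4.28 mm²), so overlapping operands fuse into one piece — 1 connected region. Overall, the cross-section is a single solid region. The nearest boundary edge runs (16.00, 0.00)→(1.30, 0.00); distance from the point to it = 0.22 mm. The point is inside the cross-section, 0.22 mm from the nearest boundary — within the 0.4 mm shell band (1 × 0.4).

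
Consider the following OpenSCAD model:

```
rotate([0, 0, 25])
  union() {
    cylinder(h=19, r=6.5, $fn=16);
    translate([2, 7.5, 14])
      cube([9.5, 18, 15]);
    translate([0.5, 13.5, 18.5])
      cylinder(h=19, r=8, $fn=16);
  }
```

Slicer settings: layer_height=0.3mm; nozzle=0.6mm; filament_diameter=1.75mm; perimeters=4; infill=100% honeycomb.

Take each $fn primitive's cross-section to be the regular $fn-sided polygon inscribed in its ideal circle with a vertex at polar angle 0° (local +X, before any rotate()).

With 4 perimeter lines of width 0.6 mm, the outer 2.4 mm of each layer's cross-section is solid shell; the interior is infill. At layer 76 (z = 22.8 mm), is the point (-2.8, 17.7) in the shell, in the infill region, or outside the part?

At z = 22.8 mm: the cylinder is not intersected at this z (z outside [0, 19]); the 9.5×18 cube at (2, 7.5) contributes its full rectangle; the cylinder at (0.5, 13.5): section is a regular 16-gon, circumradius r=8; Combining (union): the regions partially overlap (shared area 70.55 mm²), so overlapping operands fuse into one piece — 1 connected region; (whole slice rotated 25° about Z — lengths, areas and connectivity unchanged). Overall, the cross-section is a single solid region. Undo the 25° rotation: the query point maps to (4.943, 17.225) in the un-rotated model frame. The nearest boundary edge runs (0.50, 21.50)→(2.00, 21.20); distance from the point to it = 4.95 mm. The point is inside the cross-section and 4.95 mm from the nearest boundary — more than the 2.4 mm shell width (4 × 0.6), so it's in the infill interior.

infill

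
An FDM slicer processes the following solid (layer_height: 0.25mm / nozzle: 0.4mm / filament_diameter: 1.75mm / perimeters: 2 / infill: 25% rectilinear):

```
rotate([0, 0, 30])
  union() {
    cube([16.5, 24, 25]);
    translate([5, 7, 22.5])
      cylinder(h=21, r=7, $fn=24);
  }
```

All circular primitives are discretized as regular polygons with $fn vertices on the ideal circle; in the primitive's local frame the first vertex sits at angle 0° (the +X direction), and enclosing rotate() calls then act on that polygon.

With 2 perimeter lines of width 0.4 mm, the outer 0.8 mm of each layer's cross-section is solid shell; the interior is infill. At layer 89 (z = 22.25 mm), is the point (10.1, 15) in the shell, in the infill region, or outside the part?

shell

At z = 22.25 mm: the cube (footprint 16.5×24) is included at this height; the cylinder at (5, 7) is absent (z outside [22.5, 43.5]); Merging all regions: only the 16.5×24 cube is present, so the union is just that shape — 1 connected region; (rotated 30° about Z; rotation is an isometry so areas/perimeters/island counts are preserved). Overall, the cross-section is a single solid region. Undo the 30° rotation: the query point maps to (16.247, 7.940) in the un-rotated model frame. The nearest boundary edge runs (16.50, 0.00)→(16.50, 24.00); distance from the point to it = 0.25 mm. The point is inside the cross-section, 0.25 mm from the nearest boundary — within the 0.8 mm shell band (2 × 0.4).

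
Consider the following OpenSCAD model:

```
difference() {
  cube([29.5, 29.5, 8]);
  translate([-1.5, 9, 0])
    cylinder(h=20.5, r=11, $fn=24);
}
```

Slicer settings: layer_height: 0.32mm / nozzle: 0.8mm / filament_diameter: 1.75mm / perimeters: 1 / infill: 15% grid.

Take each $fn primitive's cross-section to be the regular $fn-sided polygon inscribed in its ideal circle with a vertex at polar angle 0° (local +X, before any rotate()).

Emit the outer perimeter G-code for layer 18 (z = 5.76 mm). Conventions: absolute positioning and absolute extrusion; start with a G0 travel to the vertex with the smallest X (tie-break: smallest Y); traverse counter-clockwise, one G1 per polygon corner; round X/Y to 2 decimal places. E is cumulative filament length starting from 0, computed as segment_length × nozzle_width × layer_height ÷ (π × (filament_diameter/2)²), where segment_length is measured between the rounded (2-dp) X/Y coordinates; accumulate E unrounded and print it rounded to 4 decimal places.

At z = 5.76 mm: the cube (footprint 29.5×29.5) is included at this height; the r=11 cylinder at (-1.5, 9) gives a regular 24-gon of circumradius 11 (constant along its height); Subtracting the remaining from the first: starting from the 29.5×29.5 cube, the r=11 cylinder at (-1.5, 9) partially overlaps it — only the 149.86 mm² overlap (of its 375.81 mm²) is removed, clipping the outline — 1 connected region. The outline is a single polygon with 14 vertices. Extrusion per mm of travel: 0.8 × 0.32 / (π × 0.875²) = 0.106432. Accumulating E over each segment gives final E = 12.7562.

G0 X0.00 Y19.80 Z5.76
G1 X1.35 Y19.63 E0.1448
G1 X4.00 Y18.53 E0.4502
G1 X6.28 Y16.78 E0.7561
G1 X8.03 Y14.50 E1.0620
G1 X9.13 Y11.85 E1.3674
G1 X9.50 Y9.00 E1.6733
G1 X9.13 Y6.15 E1.9791
G1 X8.03 Y3.50 E2.2845
G1 X6.28 Y1.22 E2.5904
G1 X4.69 Y0.00 E2.8037
G1 X29.50 Y0.00 E5.4443
G1 X29.50 Y29.50 E8.5841
G1 X0.00 Y29.50 E11.7238
G1 X0.00 Y19.80 E12.7562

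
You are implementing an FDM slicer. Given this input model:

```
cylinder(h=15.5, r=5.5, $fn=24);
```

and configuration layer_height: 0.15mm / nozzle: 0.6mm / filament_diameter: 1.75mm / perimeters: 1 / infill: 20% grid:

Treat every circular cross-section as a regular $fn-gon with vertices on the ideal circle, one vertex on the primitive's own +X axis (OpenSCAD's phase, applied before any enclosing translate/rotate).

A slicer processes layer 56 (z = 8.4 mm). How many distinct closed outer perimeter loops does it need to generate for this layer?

At z = 8.4 mm: the r=5.5 cylinder contributes a regular 24-gon of circumradius 5.5. The result has 1 disconnected region.

1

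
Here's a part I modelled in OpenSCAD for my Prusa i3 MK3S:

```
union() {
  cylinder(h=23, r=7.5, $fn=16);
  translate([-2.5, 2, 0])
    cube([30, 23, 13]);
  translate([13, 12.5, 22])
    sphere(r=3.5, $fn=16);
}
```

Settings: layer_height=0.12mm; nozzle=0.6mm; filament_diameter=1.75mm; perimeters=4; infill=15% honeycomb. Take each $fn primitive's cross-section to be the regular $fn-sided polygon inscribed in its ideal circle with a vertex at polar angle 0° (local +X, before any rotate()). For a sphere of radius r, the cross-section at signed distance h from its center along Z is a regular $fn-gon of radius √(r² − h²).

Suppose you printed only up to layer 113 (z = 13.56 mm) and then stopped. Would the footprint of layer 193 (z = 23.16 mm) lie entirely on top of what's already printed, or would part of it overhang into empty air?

part overhangs

Compare the two slices. At z = 13.56: the cylinder: section is a regular 16-gon, circumradius r=7.5 (area = (16/2)·7.500²·sin(360°/16) = 172.21 mm²); the cube at (-2.5, 2) is not intersected at this z (z outside [0, 13]); the sphere at (13, 12.5) does not reach this height (|z−center|=8.440 > r=3.5); Merging all regions: only the r=7.5 cylinder is present, so the union is just that shape — area = 172.21 mm². At z = 23.16: the cylinder does not reach this height (z outside [0, 23]); the cube at (-2.5, 2) is not intersected at this z (z outside [0, 13]); the r=3.5 sphere at (13, 12.5) slices to a regular 16-gon of circumradius 3.302 (√(r²−h²) with h=1.16 from center) (area = (16/2)·3.302²·sin(360°/16) = 33.38 mm²); Taking the union: only the r=3.5 sphere at (13, 12.5) is present, so the union is just that shape — area = 33.38 mm². Checking containment: at z = 23.16 the cross-section extends beyond the z = 13.56 cross-section by about 33.38 mm².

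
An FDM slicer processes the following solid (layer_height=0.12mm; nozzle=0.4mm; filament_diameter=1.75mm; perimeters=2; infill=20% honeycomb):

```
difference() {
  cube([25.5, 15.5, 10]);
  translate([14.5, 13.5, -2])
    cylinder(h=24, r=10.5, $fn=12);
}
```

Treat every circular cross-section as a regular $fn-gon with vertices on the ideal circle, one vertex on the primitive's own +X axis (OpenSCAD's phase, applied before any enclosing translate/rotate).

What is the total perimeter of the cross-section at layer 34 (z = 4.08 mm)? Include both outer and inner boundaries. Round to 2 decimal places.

At z = 4.08 mm: the cube is present — its section is the full 25.5×15.5 rectangle (perimeter 82.00 mm); the r=10.5 cylinder at (14.5, 13.5) contributes a regular 12-gon of circumradius 10.5 (perimeter = 2·12·10.500·sin(180°/12) = 65.22 mm); After the difference (first − rest): starting from the 25.5×15.5 cube, the r=10.5 cylinder at (14.5, 13.5) partially overlaps it — only the 206.30 mm² overlap (of its 330.75 mm²) is removed, clipping the outline — boundary = 98.82 mm. Overall, the cross-section is a single solid region. Total boundary length (outer) = 98.82 mm.

98.82 mm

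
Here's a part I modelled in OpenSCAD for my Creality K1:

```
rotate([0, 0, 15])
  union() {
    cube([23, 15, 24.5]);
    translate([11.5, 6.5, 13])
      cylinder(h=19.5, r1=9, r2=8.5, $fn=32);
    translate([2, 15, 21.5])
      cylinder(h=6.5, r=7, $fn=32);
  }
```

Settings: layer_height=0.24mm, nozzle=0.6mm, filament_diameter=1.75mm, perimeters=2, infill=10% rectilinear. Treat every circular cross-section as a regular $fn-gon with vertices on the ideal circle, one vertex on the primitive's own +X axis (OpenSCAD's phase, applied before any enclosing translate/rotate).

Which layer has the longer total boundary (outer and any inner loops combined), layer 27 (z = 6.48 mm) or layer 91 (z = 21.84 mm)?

Layer 27 (z = 6.48): the cube is present — its section is the full 23×15 rectangle (perimeter 76.00 mm); the cone at (11.5, 6.5) does not reach this height (z outside [13, 32.5]); the cylinder at (2, 15) does not reach this height (z outside [21.5, 28]); Taking the union: only the 23×15 cube is present, so the union is just that shape — boundary = 76.00 mm; (rotated 15° about Z; rotation is an isometry so areas/perimeters/island counts are preserved). So its perimeter = 76.00 mm. Layer 91 (z = 21.84): the 23×15 cube contributes its full rectangle (perimeter 76.00 mm); the cone at (11.5, 6.5): at t=0.453 of its height the radius interpolates to r₁+(r₂−r₁)t = 8.773, giving a regular 32-gon of that circumradius (perimeter = 2·32·8.773·sin(180°/32) = 55.04 mm); the r=7 cylinder at (2, 15) contributes a regular 32-gon of circumradius 7 (perimeter = 2·32·7.000·sin(180°/32) = 43.91 mm); Combining (union): the regions partially overlap (shared area 273.57 mm²), so the edge portions inside another operand are dropped and the merged outline is re-measured after clipping — boundary = 92.41 mm; (rotated 15° about Z; rotation is an isometry so areas/perimeters/island counts are preserved). So its perimeter = 92.41 mm. Layer 91 is larger (92.41 vs 76.00 mm).

layer 91 (z = 21.84 mm)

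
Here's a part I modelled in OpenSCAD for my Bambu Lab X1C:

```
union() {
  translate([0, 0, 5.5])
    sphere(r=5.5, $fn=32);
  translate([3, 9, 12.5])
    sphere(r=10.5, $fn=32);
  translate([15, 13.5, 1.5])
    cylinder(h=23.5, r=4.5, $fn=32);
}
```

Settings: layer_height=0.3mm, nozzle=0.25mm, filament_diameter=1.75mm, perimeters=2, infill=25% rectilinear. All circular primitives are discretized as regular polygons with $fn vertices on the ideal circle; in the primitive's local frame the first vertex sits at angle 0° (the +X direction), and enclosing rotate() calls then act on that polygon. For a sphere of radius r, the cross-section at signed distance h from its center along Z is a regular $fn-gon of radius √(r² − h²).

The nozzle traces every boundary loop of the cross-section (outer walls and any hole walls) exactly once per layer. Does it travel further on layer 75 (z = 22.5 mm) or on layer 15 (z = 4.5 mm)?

Layer 75 (z = 22.5): the sphere is not intersected at this z (|z−center|=17.000 > r=5.5); the sphere at (3, 9): section is a regular 32-gon, circumradius = √(r²−h²) = √(10.5²−10²) = 3.202 (perimeter = 2·32·3.202·sin(180°/32) = 20.08 mm); the r=4.5 cylinder at (15, 13.5) gives a regular 32-gon of circumradius 4.5 (constant along its height) (perimeter = 2·32·4.500·sin(180°/32) = 28.23 mm); Combining (union): the 2 present regions are separate (no shared area or edge), so areas and boundary lengths simply add and each stays a separate island — boundary = 48.31 mm. So its perimeter = 48.31 mm. Layer 15 (z = 4.5): the r=5.5 sphere contributes a regular 32-gon of circumradius √(5.5²−1²) = 5.408 (perimeter = 2·32·5.408·sin(180°/32) = 33.93 mm); the r=10.5 sphere at (3, 9) contributes a regular 32-gon of circumradius √(10.5²−8²) = 6.801 (perimeter = 2·32·6.801·sin(180°/32) = 42.66 mm); the r=4.5 cylinder at (15, 13.5) contributes a regular 32-gon of circumradius 4.5 (perimeter = 2·32·4.500·sin(180°/32) = 28.23 mm); Combining (union): the regions partially overlap (shared area 13.84 mm²), so the edge portions inside another operand are dropped and the merged outline is re-measured after clipping — boundary = 88.48 mm. So its perimeter = 88.48 mm. Layer 15 is larger (88.48 vs 48.31 mm).

layer 15 (z = 4.5 mm)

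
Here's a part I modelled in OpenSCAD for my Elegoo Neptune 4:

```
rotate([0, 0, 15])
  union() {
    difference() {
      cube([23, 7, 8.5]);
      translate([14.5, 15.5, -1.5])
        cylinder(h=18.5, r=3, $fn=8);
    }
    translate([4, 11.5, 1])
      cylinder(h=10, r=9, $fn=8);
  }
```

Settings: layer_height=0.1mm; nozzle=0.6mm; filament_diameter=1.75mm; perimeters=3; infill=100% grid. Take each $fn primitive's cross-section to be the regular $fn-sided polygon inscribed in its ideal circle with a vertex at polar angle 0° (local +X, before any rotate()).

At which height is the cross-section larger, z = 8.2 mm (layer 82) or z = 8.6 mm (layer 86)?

layer 82 (z = 8.2 mm)

Layer 82 (z = 8.2): the 23×7 cube contributes its full rectangle (area 161.00 mm²); the r=3 cylinder at (14.5, 15.5) contributes a regular 8-gon of circumradius 3 (area = (8/2)·3.000²·sin(360°/8) = 25.46 mm²); Subtracting the remaining from the first: starting from the 23×7 cube (161.00 mm²), the r=3 cylinder at (14.5, 15.5) misses the remaining region (no effect) — area = 161.00 mm²; the cylinder at (4, 11.5): section is a regular 8-gon, circumradius r=9 (area = (8/2)·9.000²·sin(360°/8) = 229.10 mm²); Combining (union): the regions partially overlap — summed areas 390.10 mm² minus the doubly-counted overlap 35.66 mm² gives 354.45 mm² — area = 354.45 mm²; (rotated 15° about Z; rotation is an isometry so areas/perimeters/island counts are preserved). So its area = 354.45 mm². Layer 86 (z = 8.6): the cube is absent (z outside [0, 8.5]); the r=3 cylinder at (14.5, 15.5) contributes a regular 8-gon of circumradius 3 (area = (8/2)·3.000²·sin(360°/8) = 25.46 mm²); Subtracting the remaining from the first: the first operand is absent here, so nothing remains; the r=9 cylinder at (4, 11.5) contributes a regular 8-gon of circumradius 9 (area = (8/2)·9.000²·sin(360°/8) = 229.10 mm²); Combining (union): only the r=9 cylinder at (4, 11.5) is present, so the union is just that shape — area = 229.10 mm²; (rotated 15° about Z; rotation is an isometry so areas/perimeters/island counts are preserved). So its area = 229.10 mm². Layer 82 is larger (354.45 vs 229.10 mm²).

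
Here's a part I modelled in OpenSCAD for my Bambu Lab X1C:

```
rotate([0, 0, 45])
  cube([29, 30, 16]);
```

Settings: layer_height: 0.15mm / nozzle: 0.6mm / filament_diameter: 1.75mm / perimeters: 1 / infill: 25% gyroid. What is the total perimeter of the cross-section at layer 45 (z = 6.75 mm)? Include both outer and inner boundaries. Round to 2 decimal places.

At z = 6.75 mm: the cube is present — its section is the full 29×30 rectangle (perimeter 118.00 mm); (whole slice rotated 45° about Z — lengths, areas and connectivity unchanged). Overall, the cross-section is a single solid region. Total boundary length (outer) = 118.00 mm.

118.00 mm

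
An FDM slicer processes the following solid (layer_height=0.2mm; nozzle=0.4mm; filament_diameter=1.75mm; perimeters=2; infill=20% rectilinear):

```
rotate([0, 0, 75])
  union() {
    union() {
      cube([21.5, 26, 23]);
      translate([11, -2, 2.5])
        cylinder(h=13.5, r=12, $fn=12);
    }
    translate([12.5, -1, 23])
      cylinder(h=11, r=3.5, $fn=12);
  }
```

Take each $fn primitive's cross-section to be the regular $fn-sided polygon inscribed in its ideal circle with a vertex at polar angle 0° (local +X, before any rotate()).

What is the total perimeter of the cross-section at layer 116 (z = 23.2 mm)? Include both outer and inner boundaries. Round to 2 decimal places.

21.74 mm

At z = 23.2 mm: the cube is not intersected at this z (z outside [0, 23]); the cylinder at (11, -2) is absent (z outside [2.5, 16]); Combining (union): nothing is present at this height; the r=3.5 cylinder at (12.5, -1) gives a regular 12-gon of circumradius 3.5 (constant along its height) (perimeter = 2·12·3.500·sin(180°/12) = 21.74 mm); Combining (union): only the r=3.5 cylinder at (12.5, -1) is present, so the union is just that shape — boundary = 21.74 mm; (whole slice rotated 75° about Z — lengths, areas and connectivity unchanged). Overall, the cross-section is a single solid region. Total boundary length (outer) = 21.74 mm.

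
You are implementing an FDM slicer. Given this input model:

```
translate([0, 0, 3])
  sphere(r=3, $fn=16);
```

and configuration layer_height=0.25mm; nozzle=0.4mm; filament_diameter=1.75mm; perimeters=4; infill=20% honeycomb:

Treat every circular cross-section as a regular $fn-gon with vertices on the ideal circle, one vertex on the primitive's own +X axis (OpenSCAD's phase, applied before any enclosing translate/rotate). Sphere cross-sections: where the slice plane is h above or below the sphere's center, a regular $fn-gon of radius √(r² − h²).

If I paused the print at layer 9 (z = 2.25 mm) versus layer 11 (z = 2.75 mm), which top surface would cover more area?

layer 11 (z = 2.75 mm)

Layer 9 (z = 2.25): the r=3 sphere slices to a regular 16-gon of circumradius 2.905 (√(r²−h²) with h=0.75 from center) (area = (16/2)·2.905²·sin(360°/16) = 25.83 mm²). So its area = 25.83 mm². Layer 11 (z = 2.75): the sphere: section is a regular 16-gon, circumradius = √(r²−h²) = √(3²−0.25²) = 2.990 (area = (16/2)·2.990²·sin(360°/16) = 27.36 mm²). So its area = 27.36 mm². Layer 11 is larger (27.36 vs 25.83 mm²).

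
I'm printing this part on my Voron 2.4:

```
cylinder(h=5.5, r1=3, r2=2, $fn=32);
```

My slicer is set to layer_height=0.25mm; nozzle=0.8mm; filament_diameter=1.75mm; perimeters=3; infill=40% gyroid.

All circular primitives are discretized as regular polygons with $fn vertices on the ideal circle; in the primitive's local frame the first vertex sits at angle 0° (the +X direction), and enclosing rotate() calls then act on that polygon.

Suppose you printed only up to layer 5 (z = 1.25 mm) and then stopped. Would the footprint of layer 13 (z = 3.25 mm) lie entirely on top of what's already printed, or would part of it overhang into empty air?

Compare the two slices. At z = 1.25: the cone contributes a regular 32-gon of circumradius 2.773 (interpolated between r1=3 and r2=2 at t=0.227) (area = (32/2)·2.773²·sin(360°/32) = 24.00 mm²). At z = 3.25: the cone contributes a regular 32-gon of circumradius 2.409 (interpolated between r1=3 and r2=2 at t=0.591) (area = (32/2)·2.409²·sin(360°/32) = 18.12 mm²). Checking containment: the cross-section at z = 3.25 is a subset of the cross-section at z = 1.25.

entirely on top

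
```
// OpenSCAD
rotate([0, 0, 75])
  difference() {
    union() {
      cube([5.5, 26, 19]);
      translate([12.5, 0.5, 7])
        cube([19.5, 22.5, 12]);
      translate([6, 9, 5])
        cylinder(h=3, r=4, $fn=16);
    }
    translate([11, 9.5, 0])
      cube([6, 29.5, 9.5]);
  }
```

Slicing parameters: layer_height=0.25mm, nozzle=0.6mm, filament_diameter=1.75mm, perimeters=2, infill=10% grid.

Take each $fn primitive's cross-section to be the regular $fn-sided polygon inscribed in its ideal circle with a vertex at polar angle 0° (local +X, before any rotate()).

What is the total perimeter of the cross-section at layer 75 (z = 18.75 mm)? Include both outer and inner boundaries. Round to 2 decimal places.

At z = 18.75 mm: the 5.5×26 cube contributes its full rectangle (perimeter 63.00 mm); the cube at (12.5, 0.5) (footprint 19.5×22.5) is included at this height (perimeter 84.00 mm); the cylinder at (6, 9) does not reach this height (z outside [5, 8]); Merging all regions: the 2 present regions are separate (no shared area or edge), so areas and boundary lengths simply add and each stays a separate island — boundary = 147.00 mm; the cube at (11, 9.5) is absent (z outside [0, 9.5]); Taking the first minus the rest: none of the subtracted shapes is present at this height, so the result so far is unchanged — boundary = 147.00 mm; (whole slice rotated 75° about Z — lengths, areas and connectivity unchanged). Overall, the cross-section has 2 separate islands. Total boundary length (outer) = 147.00 mm.

147.00 mm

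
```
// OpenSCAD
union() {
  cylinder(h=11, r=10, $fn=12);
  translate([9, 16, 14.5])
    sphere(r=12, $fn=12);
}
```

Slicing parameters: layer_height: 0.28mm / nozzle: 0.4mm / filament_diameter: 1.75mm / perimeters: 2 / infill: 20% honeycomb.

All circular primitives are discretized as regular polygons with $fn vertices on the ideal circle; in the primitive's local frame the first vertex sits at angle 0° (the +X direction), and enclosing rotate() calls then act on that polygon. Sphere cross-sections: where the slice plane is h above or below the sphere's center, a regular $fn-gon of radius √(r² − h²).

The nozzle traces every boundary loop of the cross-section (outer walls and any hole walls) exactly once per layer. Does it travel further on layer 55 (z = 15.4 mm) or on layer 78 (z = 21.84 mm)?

layer 55 (z = 15.4 mm)

Layer 55 (z = 15.4): the cylinder does not reach this height (z outside [0, 11]); the r=12 sphere at (9, 16) contributes a regular 12-gon of circumradius √(12²−0.9²) = 11.966 (perimeter = 2·12·11.966·sin(180°/12) = 74.33 mm); Merging all regions: only the r=12 sphere at (9, 16) is present, so the union is just that shape — boundary = 74.33 mm. So its perimeter = 74.33 mm. Layer 78 (z = 21.84): the cylinder does not reach this height (z outside [0, 11]); the r=12 sphere at (9, 16) contributes a regular 12-gon of circumradius √(12²−7.34²) = 9.493 (perimeter = 2·12·9.493·sin(180°/12) = 58.97 mm); Combining (union): only the r=12 sphere at (9, 16) is present, so the union is just that shape — boundary = 58.97 mm. So its perimeter = 58.97 mm. Layer 55 is larger (74.33 vs 58.97 mm).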